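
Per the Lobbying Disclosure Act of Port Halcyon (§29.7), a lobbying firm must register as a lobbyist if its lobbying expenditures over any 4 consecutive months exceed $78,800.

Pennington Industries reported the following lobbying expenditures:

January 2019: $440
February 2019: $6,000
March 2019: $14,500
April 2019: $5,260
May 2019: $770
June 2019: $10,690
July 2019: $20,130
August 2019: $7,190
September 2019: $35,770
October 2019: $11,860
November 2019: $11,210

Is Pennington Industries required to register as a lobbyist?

No

January 2019–April 2019: $440 + $6,000 + $14,500 + $5,260 = $26,200 (under)
February 2019–May 2019: $6,000 + $14,500 + $5,260 + $770 = $26,530 (under)
March 2019–June 2019: $14,500 + $5,260 + $770 + $10,690 = $31,220 (under)
April 2019–July 2019: $5,260 + $770 + $10,690 + $20,130 = $36,850 (under)
May 2019–August 2019: $770 + $10,690 + $20,130 + $7,190 = $38,780 (under)
June 2019–September 2019: $10,690 + $20,130 + $7,190 + $35,770 = $73,780 (under)
July 2019–October 2019: $20,130 + $7,190 + $35,770 + $11,860 = $74,950 (under)
August 2019–November 2019: $7,190 + $35,770 + $11,860 + $11,210 = $66,030 (under)
No window exceeds $78,800.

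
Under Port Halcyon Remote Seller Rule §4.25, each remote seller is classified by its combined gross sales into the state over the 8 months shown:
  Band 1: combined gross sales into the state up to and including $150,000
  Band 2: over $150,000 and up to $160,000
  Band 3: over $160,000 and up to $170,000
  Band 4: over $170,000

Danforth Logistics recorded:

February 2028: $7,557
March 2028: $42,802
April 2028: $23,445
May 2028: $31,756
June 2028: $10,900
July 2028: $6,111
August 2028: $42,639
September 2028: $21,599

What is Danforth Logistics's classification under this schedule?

Combined gross sales into the state: $7,557 + $42,802 + $23,445 + $31,756 + $10,900 + $6,111 + $42,639 + $21,599 = $186,809.
$186,809 > $170,000, so Band 4 applies.

Band 4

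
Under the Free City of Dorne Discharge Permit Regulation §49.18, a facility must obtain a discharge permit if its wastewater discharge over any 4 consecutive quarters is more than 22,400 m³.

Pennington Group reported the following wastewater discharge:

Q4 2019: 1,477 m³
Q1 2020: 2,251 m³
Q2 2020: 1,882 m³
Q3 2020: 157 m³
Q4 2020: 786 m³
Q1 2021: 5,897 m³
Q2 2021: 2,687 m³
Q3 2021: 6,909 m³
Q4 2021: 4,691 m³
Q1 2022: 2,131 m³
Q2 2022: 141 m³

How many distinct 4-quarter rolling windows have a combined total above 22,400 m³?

0

Q4 2019–Q3 2020: 1,477 m³ + 2,251 m³ + 1,882 m³ + 157 m³ = 5,767 m³ (under)
Q1 2020–Q4 2020: 2,251 m³ + 1,882 m³ + 157 m³ + 786 m³ = 5,076 m³ (under)
Q2 2020–Q1 2021: 1,882 m³ + 157 m³ + 786 m³ + 5,897 m³ = 8,722 m³ (under)
Q3 2020–Q2 2021: 157 m³ + 786 m³ + 5,897 m³ + 2,687 m³ = 9,527 m³ (under)
Q4 2020–Q3 2021: 786 m³ + 5,897 m³ + 2,687 m³ + 6,909 m³ = 16,279 m³ (under)
Q1 2021–Q4 2021: 5,897 m³ + 2,687 m³ + 6,909 m³ + 4,691 m³ = 20,184 m³ (under)
Q2 2021–Q1 2022: 2,687 m³ + 6,909 m³ + 4,691 m³ + 2,131 m³ = 16,418 m³ (under)
Q3 2021–Q2 2022: 6,909 m³ + 4,691 m³ + 2,131 m³ + 141 m³ = 13,872 m³ (under)
0 windows exceed the threshold.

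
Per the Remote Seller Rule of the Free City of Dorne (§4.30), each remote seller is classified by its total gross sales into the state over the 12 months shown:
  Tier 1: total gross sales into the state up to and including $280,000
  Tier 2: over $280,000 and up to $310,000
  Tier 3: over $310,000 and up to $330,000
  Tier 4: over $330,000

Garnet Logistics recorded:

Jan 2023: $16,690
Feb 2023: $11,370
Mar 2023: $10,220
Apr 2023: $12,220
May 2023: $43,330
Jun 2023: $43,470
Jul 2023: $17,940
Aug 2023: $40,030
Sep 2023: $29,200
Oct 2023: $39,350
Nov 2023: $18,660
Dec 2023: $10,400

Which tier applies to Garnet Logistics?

Tier 2

Total gross sales into the state: $16,690 + $11,370 + $10,220 + $12,220 + $43,330 + $43,470 + $17,940 + $40,030 + $29,200 + $39,350 + $18,660 + $10,400 = $292,880.
$280,000 < $292,880 ≤ $310,000, so Tier 2 applies.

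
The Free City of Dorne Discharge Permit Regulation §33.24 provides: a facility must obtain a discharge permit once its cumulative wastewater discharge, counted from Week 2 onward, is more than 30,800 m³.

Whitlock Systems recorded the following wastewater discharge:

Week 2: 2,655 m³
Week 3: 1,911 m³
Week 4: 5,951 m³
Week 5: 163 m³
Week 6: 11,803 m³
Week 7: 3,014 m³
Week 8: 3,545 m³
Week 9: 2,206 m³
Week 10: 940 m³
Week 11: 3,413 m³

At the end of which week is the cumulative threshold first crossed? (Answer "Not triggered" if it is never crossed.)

Week 9

Through Week 2: 2,655 m³
Through Week 3: 4,566 m³
Through Week 4: 10,517 m³
Through Week 5: 10,680 m³
Through Week 6: 22,483 m³
Through Week 7: 25,497 m³
Through Week 8: 29,042 m³
Through Week 9: 31,248 m³ ← exceeds threshold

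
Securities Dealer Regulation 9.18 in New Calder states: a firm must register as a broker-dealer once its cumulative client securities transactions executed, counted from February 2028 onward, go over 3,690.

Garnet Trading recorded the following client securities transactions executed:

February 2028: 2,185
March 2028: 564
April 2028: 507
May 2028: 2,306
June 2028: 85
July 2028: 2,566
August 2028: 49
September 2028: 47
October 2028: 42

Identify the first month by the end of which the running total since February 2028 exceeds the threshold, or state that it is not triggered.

May 2028

Through February 2028: 2,185
Through March 2028: 2,749
Through April 2028: 3,256
Through May 2028: 5,562 ← exceeds threshold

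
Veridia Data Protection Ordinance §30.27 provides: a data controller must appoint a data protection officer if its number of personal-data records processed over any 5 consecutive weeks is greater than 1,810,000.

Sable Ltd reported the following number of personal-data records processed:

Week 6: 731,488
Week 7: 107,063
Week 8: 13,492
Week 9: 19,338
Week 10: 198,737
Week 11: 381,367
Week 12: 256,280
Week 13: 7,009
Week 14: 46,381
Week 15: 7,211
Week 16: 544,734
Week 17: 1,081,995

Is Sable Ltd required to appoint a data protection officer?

Week 6–Week 10: 731,488 + 107,063 + 13,492 + 19,338 + 198,737 = 1,070,118 (under)
Week 7–Week 11: 107,063 + 13,492 + 19,338 + 198,737 + 381,367 = 719,997 (under)
Week 8–Week 12: 13,492 + 19,338 + 198,737 + 381,367 + 256,280 = 869,214 (under)
Week 9–Week 13: 19,338 + 198,737 + 381,367 + 256,280 + 7,009 = 862,731 (under)
Week 10–Week 14: 198,737 + 381,367 + 256,280 + 7,009 + 46,381 = 889,774 (under)
Week 11–Week 15: 381,367 + 256,280 + 7,009 + 46,381 + 7,211 = 698,248 (under)
Week 12–Week 16: 256,280 + 7,009 + 46,381 + 7,211 + 544,734 = 861,615 (under)
Week 13–Week 17: 7,009 + 46,381 + 7,211 + 544,734 + 1,081,995 = 1,687,330 (under)
No window exceeds 1,810,000.

No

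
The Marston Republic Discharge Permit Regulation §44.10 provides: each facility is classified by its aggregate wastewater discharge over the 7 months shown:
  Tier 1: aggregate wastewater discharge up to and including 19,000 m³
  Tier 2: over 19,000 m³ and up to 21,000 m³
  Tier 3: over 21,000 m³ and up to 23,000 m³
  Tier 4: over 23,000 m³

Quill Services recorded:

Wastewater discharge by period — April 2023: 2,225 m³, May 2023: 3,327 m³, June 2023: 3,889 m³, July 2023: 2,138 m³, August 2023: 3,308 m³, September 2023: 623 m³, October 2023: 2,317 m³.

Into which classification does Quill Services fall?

Tier 1

Aggregate wastewater discharge: 2,225 m³ + 3,327 m³ + 3,889 m³ + 2,138 m³ + 3,308 m³ + 623 m³ + 2,317 m³ = 17,827 m³.
17,827 m³ ≤ 19,000 m³, so Tier 1 applies.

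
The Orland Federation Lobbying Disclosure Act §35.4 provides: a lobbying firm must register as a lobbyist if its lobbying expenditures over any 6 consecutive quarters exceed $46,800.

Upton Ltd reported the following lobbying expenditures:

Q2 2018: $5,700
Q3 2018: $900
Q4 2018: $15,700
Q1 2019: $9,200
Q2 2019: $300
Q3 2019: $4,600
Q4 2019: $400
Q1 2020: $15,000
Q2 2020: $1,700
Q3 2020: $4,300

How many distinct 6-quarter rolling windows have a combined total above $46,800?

Q2 2018–Q3 2019: $5,700 + $900 + $15,700 + $9,200 + $300 + $4,600 = $36,400 (under)
Q3 2018–Q4 2019: $900 + $15,700 + $9,200 + $300 + $4,600 + $400 = $31,100 (under)
Q4 2018–Q1 2020: $15,700 + $9,200 + $300 + $4,600 + $400 + $15,000 = $45,200 (under)
Q1 2019–Q2 2020: $9,200 + $300 + $4,600 + $400 + $15,000 + $1,700 = $31,200 (under)
Q2 2019–Q3 2020: $300 + $4,600 + $400 + $15,000 + $1,700 + $4,300 = $26,300 (under)
0 windows exceed the threshold.

0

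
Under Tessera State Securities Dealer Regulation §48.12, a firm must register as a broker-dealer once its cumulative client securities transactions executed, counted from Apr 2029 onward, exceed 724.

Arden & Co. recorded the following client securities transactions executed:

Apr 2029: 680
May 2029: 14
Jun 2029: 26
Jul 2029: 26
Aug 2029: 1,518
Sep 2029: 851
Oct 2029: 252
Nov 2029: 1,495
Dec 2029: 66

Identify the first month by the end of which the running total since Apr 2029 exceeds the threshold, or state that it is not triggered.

Jul 2029

Through Apr 2029: 680
Through May 2029: 694
Through Jun 2029: 720
Through Jul 2029: 746 ← exceeds threshold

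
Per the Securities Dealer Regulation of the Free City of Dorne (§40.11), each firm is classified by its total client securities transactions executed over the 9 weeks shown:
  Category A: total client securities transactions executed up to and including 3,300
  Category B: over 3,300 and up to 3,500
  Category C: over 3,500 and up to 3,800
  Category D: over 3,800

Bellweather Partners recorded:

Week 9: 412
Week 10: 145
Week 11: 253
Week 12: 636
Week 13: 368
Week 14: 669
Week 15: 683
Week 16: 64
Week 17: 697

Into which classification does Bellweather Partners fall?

Total client securities transactions executed: 412 + 145 + 253 + 636 + 368 + 669 + 683 + 64 + 697 = 3,927.
3,927 > 3,800, so Category D applies.

Category D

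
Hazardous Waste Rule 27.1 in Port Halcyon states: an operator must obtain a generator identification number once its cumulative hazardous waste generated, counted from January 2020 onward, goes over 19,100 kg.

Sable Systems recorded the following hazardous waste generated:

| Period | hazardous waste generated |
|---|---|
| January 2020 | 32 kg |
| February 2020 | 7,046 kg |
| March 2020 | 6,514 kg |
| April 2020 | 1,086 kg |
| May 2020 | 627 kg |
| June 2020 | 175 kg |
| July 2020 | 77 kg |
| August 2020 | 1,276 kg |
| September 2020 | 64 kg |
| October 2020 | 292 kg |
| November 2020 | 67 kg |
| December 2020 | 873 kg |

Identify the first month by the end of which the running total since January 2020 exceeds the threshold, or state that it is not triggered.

Through January 2020: 32 kg
Through February 2020: 7,078 kg
Through March 2020: 13,592 kg
Through April 2020: 14,678 kg
Through May 2020: 15,305 kg
Through June 2020: 15,480 kg
Through July 2020: 15,557 kg
Through August 2020: 16,833 kg
Through September 2020: 16,897 kg
Through October 2020: 17,189 kg
Through November 2020: 17,256 kg
Through December 2020: 18,129 kg
Final cumulative total 18,129 kg ≤ 19,100 kg; the threshold is never exceeded.

Not triggered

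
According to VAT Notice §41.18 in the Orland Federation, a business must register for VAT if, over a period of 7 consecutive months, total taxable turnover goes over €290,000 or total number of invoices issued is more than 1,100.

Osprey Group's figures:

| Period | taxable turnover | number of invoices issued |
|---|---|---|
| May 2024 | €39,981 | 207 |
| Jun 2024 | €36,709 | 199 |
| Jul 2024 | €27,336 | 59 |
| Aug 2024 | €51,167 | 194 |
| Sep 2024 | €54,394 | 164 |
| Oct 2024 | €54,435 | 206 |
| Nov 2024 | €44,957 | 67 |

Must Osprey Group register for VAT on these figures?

Yes

Total taxable turnover: €39,981 + €36,709 + €27,336 + €51,167 + €54,394 + €54,435 + €44,957 = €308,979 (> €290,000).
Total number of invoices issued: 207 + 199 + 59 + 194 + 164 + 206 + 67 = 1,096 (≤ 1,100).
The test is 'or': at least one threshold is exceeded.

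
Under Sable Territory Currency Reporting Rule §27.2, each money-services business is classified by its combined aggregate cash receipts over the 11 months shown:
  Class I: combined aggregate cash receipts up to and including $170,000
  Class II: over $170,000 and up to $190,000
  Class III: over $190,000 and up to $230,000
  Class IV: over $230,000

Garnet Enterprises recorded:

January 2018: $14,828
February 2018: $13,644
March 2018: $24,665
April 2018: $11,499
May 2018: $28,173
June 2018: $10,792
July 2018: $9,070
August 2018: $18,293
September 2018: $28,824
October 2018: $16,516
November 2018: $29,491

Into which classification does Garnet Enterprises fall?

Class III

Combined aggregate cash receipts: $14,828 + $13,644 + $24,665 + $11,499 + $28,173 + $10,792 + $9,070 + $18,293 + $28,824 + $16,516 + $29,491 = $205,795.
$190,000 < $205,795 ≤ $230,000, so Class III applies.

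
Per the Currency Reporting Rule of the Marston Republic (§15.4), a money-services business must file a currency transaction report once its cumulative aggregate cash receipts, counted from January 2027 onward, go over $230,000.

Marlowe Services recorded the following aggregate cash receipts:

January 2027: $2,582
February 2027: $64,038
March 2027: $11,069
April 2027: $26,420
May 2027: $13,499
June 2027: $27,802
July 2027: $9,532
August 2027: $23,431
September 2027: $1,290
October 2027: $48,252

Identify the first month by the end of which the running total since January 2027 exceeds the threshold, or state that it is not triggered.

Not triggered

Through January 2027: $2,582
Through February 2027: $66,620
Through March 2027: $77,689
Through April 2027: $104,109
Through May 2027: $117,608
Through June 2027: $145,410
Through July 2027: $154,942
Through August 2027: $178,373
Through September 2027: $179,663
Through October 2027: $227,915
Final cumulative total $227,915 ≤ $230,000; the threshold is never exceeded.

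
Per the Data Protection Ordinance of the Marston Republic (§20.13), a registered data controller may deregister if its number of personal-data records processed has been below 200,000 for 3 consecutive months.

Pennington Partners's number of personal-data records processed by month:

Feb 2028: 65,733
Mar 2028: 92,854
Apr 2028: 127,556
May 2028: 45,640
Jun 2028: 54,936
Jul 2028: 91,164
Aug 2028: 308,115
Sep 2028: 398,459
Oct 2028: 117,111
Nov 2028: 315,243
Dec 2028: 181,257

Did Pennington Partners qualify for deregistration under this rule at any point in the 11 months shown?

Yes

Months below 200,000: Feb 2028, Mar 2028, Apr 2028, May 2028, Jun 2028, Jul 2028, Oct 2028, Dec 2028.
Longest run of consecutive months below the threshold: 6.
6 ≥ 3, so Pennington Partners became eligible.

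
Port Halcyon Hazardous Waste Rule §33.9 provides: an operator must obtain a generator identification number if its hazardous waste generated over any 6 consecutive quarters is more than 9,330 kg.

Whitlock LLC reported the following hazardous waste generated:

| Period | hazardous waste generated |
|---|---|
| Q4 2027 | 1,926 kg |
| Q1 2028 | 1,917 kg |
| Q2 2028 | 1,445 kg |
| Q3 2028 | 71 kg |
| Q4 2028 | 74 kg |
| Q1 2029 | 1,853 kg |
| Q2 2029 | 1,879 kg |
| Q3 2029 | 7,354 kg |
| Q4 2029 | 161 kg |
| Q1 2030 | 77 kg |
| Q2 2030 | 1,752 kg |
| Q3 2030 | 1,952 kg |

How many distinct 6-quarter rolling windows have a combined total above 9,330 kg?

5

Q4 2027–Q1 2029: 1,926 kg + 1,917 kg + 1,445 kg + 71 kg + 74 kg + 1,853 kg = 7,286 kg (under)
Q1 2028–Q2 2029: 1,917 kg + 1,445 kg + 71 kg + 74 kg + 1,853 kg + 1,879 kg = 7,239 kg (under)
Q2 2028–Q3 2029: 1,445 kg + 71 kg + 74 kg + 1,853 kg + 1,879 kg + 7,354 kg = 12,676 kg (over)
Q3 2028–Q4 2029: 71 kg + 74 kg + 1,853 kg + 1,879 kg + 7,354 kg + 161 kg = 11,392 kg (over)
Q4 2028–Q1 2030: 74 kg + 1,853 kg + 1,879 kg + 7,354 kg + 161 kg + 77 kg = 11,398 kg (over)
Q1 2029–Q2 2030: 1,853 kg + 1,879 kg + 7,354 kg + 161 kg + 77 kg + 1,752 kg = 13,076 kg (over)
Q2 2029–Q3 2030: 1,879 kg + 7,354 kg + 161 kg + 77 kg + 1,752 kg + 1,952 kg = 13,175 kg (over)
5 windows exceed the threshold.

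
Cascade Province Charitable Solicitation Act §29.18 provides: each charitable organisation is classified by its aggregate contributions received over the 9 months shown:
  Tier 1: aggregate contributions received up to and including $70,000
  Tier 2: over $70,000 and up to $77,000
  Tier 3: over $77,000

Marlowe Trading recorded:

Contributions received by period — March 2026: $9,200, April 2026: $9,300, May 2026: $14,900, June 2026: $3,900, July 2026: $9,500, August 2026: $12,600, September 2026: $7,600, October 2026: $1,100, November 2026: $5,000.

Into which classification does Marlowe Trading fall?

Aggregate contributions received: $9,200 + $9,300 + $14,900 + $3,900 + $9,500 + $12,600 + $7,600 + $1,100 + $5,000 = $73,100.
$70,000 < $73,100 ≤ $77,000, so Tier 2 applies.

Tier 2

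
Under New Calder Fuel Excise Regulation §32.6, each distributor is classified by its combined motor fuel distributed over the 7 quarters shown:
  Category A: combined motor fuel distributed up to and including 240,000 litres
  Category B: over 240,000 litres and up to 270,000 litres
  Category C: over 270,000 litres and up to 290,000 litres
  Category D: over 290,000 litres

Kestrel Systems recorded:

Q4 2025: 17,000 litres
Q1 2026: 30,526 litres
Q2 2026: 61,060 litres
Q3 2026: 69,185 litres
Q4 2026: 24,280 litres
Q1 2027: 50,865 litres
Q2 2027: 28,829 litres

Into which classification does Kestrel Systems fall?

Category C

Combined motor fuel distributed: 17,000 litres + 30,526 litres + 61,060 litres + 69,185 litres + 24,280 litres + 50,865 litres + 28,829 litres = 281,745 litres.
270,000 litres < 281,745 litres ≤ 290,000 litres, so Category C applies.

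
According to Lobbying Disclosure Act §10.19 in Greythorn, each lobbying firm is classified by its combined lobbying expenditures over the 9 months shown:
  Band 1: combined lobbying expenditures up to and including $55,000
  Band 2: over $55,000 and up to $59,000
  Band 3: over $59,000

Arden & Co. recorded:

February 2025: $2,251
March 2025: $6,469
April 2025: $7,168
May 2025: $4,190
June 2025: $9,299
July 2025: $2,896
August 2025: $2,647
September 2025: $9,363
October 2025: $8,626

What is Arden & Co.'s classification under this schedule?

Combined lobbying expenditures: $2,251 + $6,469 + $7,168 + $4,190 + $9,299 + $2,896 + $2,647 + $9,363 + $8,626 = $52,909.
$52,909 ≤ $55,000, so Band 1 applies.

Band 1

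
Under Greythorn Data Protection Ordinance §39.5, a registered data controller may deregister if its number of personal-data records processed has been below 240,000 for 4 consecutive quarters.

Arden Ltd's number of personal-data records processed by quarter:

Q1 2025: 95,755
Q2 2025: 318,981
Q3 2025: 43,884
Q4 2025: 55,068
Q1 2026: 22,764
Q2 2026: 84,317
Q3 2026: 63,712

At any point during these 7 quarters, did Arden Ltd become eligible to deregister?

Yes

Quarters below 240,000: Q1 2025, Q3 2025, Q4 2025, Q1 2026, Q2 2026, Q3 2026.
Longest run of consecutive quarters below the threshold: 5.
5 ≥ 4, so Arden Ltd became eligible.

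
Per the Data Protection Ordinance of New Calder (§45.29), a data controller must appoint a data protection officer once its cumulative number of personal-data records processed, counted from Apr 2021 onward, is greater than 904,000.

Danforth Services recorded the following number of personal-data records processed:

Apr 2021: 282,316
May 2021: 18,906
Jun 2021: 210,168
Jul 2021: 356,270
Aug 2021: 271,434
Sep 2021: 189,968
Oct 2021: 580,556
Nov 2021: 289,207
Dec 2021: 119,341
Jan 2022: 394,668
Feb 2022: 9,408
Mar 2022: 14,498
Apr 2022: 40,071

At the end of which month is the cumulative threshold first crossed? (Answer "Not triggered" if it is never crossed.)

Through Apr 2021: 282,316
Through May 2021: 301,222
Through Jun 2021: 511,390
Through Jul 2021: 867,660
Through Aug 2021: 1,139,094 ← exceeds threshold

Aug 2021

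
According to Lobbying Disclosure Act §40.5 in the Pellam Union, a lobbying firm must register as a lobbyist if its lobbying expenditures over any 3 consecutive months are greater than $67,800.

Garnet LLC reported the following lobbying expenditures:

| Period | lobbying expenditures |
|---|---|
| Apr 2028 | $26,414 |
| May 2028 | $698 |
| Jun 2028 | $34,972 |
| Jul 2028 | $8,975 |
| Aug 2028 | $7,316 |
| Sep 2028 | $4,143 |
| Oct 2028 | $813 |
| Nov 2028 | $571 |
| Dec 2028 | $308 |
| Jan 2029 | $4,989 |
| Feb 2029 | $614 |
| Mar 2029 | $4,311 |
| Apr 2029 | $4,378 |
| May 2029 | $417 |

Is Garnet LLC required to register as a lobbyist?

No

Apr 2028–Jun 2028: $26,414 + $698 + $34,972 = $62,084 (under)
May 2028–Jul 2028: $698 + $34,972 + $8,975 = $44,645 (under)
Jun 2028–Aug 2028: $34,972 + $8,975 + $7,316 = $51,263 (under)
Jul 2028–Sep 2028: $8,975 + $7,316 + $4,143 = $20,434 (under)
Aug 2028–Oct 2028: $7,316 + $4,143 + $813 = $12,272 (under)
Sep 2028–Nov 2028: $4,143 + $813 + $571 = $5,527 (under)
Oct 2028–Dec 2028: $813 + $571 + $308 = $1,692 (under)
Nov 2028–Jan 2029: $571 + $308 + $4,989 = $5,868 (under)
Dec 2028–Feb 2029: $308 + $4,989 + $614 = $5,911 (under)
Jan 2029–Mar 2029: $4,989 + $614 + $4,311 = $9,914 (under)
Feb 2029–Apr 2029: $614 + $4,311 + $4,378 = $9,303 (under)
Mar 2029–May 2029: $4,311 + $4,378 + $417 = $9,106 (under)
No window exceeds $67,800.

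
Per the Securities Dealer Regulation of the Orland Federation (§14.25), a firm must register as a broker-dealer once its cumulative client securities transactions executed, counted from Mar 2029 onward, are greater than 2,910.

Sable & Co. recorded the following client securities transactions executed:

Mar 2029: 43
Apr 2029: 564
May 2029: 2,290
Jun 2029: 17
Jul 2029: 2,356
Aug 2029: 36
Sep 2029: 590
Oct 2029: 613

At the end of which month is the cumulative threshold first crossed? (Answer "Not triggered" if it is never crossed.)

Jun 2029

Through Mar 2029: 43
Through Apr 2029: 607
Through May 2029: 2,897
Through Jun 2029: 2,914 ← exceeds threshold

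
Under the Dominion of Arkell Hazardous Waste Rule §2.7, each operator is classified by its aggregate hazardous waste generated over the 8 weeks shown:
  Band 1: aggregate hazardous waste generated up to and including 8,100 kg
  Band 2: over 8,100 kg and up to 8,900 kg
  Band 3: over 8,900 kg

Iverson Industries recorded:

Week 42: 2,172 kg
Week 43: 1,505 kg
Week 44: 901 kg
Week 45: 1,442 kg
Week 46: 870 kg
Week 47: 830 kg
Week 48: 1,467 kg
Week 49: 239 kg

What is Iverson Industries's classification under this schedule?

Band 3

Aggregate hazardous waste generated: 2,172 kg + 1,505 kg + 901 kg + 1,442 kg + 870 kg + 830 kg + 1,467 kg + 239 kg = 9,426 kg.
9,426 kg > 8,900 kg, so Band 3 applies.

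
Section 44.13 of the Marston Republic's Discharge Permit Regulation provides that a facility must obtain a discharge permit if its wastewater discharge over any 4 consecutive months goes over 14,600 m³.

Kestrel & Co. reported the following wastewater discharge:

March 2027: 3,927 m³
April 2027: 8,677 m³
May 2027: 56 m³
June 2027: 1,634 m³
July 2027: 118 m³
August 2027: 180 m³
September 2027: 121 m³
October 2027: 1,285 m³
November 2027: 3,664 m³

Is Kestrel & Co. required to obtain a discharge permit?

No

March 2027–June 2027: 3,927 m³ + 8,677 m³ + 56 m³ + 1,634 m³ = 14,294 m³ (under)
April 2027–July 2027: 8,677 m³ + 56 m³ + 1,634 m³ + 118 m³ = 10,485 m³ (under)
May 2027–August 2027: 56 m³ + 1,634 m³ + 118 m³ + 180 m³ = 1,988 m³ (under)
June 2027–September 2027: 1,634 m³ + 118 m³ + 180 m³ + 121 m³ = 2,053 m³ (under)
July 2027–October 2027: 118 m³ + 180 m³ + 121 m³ + 1,285 m³ = 1,704 m³ (under)
August 2027–November 2027: 180 m³ + 121 m³ + 1,285 m³ + 3,664 m³ = 5,250 m³ (under)
No window exceeds 14,600 m³.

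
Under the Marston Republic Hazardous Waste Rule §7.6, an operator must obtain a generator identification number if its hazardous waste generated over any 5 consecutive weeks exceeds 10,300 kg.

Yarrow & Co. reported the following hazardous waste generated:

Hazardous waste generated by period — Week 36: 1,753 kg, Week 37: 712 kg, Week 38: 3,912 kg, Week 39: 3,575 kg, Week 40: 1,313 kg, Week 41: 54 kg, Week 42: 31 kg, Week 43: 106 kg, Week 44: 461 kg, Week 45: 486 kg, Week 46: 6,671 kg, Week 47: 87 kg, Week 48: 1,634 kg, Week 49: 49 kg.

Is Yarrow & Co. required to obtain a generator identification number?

Yes

Week 36–Week 40: 1,753 kg + 712 kg + 3,912 kg + 3,575 kg + 1,313 kg = 11,265 kg (over)
Week 37–Week 41: 712 kg + 3,912 kg + 3,575 kg + 1,313 kg + 54 kg = 9,566 kg (under)
Week 38–Week 42: 3,912 kg + 3,575 kg + 1,313 kg + 54 kg + 31 kg = 8,885 kg (under)
Week 39–Week 43: 3,575 kg + 1,313 kg + 54 kg + 31 kg + 106 kg = 5,079 kg (under)
Week 40–Week 44: 1,313 kg + 54 kg + 31 kg + 106 kg + 461 kg = 1,965 kg (under)
Week 41–Week 45: 54 kg + 31 kg + 106 kg + 461 kg + 486 kg = 1,138 kg (under)
Week 42–Week 46: 31 kg + 106 kg + 461 kg + 486 kg + 6,671 kg = 7,755 kg (under)
Week 43–Week 47: 106 kg + 461 kg + 486 kg + 6,671 kg + 87 kg = 7,811 kg (under)
Week 44–Week 48: 461 kg + 486 kg + 6,671 kg + 87 kg + 1,634 kg = 9,339 kg (under)
Week 45–Week 49: 486 kg + 6,671 kg + 87 kg + 1,634 kg + 49 kg = 8,927 kg (under)
At least one window exceeds 10,300 kg.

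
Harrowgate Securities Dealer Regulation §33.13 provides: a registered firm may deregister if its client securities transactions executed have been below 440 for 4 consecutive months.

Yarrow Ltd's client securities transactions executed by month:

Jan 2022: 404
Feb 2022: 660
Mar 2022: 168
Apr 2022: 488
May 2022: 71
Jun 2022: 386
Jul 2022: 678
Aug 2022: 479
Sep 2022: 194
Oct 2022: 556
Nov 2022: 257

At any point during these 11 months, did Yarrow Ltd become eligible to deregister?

No

Months below 440: Jan 2022, Mar 2022, May 2022, Jun 2022, Sep 2022, Nov 2022.
Longest run of consecutive months below the threshold: 2.
2 < 4, so Yarrow Ltd never became eligible.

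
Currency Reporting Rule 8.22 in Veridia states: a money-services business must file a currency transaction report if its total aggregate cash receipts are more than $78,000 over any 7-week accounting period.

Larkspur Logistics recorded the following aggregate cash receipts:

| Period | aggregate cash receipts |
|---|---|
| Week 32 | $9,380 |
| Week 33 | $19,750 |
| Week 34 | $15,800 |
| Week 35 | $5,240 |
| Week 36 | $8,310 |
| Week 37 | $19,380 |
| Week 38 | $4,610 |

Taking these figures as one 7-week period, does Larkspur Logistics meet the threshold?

Total aggregate cash receipts: $9,380 + $19,750 + $15,800 + $5,240 + $8,310 + $19,380 + $4,610 = $82,470.
$82,470 > $78,000, so the threshold is exceeded.

Yes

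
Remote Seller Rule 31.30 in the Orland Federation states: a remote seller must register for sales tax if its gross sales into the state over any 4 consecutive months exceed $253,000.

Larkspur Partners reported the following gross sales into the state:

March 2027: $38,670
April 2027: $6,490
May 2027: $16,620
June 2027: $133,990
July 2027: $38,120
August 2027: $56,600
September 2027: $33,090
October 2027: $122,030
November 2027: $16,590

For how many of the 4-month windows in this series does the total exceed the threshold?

March 2027–June 2027: $38,670 + $6,490 + $16,620 + $133,990 = $195,770 (under)
April 2027–July 2027: $6,490 + $16,620 + $133,990 + $38,120 = $195,220 (under)
May 2027–August 2027: $16,620 + $133,990 + $38,120 + $56,600 = $245,330 (under)
June 2027–September 2027: $133,990 + $38,120 + $56,600 + $33,090 = $261,800 (over)
July 2027–October 2027: $38,120 + $56,600 + $33,090 + $122,030 = $249,840 (under)
August 2027–November 2027: $56,600 + $33,090 + $122,030 + $16,590 = $228,310 (under)
1 window exceeds the threshold.

1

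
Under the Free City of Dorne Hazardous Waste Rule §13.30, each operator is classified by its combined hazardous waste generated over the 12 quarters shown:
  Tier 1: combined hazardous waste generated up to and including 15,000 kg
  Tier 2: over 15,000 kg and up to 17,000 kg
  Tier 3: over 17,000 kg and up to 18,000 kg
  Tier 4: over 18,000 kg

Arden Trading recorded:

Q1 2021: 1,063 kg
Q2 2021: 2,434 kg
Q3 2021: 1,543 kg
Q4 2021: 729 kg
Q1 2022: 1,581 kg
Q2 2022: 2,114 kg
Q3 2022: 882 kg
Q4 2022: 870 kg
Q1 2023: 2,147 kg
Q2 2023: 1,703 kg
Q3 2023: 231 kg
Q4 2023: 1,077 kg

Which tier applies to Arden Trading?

Combined hazardous waste generated: 1,063 kg + 2,434 kg + 1,543 kg + 729 kg + 1,581 kg + 2,114 kg + 882 kg + 870 kg + 2,147 kg + 1,703 kg + 231 kg + 1,077 kg = 16,374 kg.
15,000 kg < 16,374 kg ≤ 17,000 kg, so Tier 2 applies.

Tier 2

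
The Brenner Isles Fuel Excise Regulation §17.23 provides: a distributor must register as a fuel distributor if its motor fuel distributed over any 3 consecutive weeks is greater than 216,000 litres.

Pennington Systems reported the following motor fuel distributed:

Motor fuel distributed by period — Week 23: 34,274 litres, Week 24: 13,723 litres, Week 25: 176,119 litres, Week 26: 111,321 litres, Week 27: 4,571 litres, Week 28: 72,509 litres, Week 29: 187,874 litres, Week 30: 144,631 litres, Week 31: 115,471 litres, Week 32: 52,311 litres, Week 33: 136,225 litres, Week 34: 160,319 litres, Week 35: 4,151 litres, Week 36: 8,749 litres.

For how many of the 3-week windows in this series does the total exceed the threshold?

10

Week 23–Week 25: 34,274 litres + 13,723 litres + 176,119 litres = 224,116 litres (over)
Week 24–Week 26: 13,723 litres + 176,119 litres + 111,321 litres = 301,163 litres (over)
Week 25–Week 27: 176,119 litres + 111,321 litres + 4,571 litres = 292,011 litres (over)
Week 26–Week 28: 111,321 litres + 4,571 litres + 72,509 litres = 188,401 litres (under)
Week 27–Week 29: 4,571 litres + 72,509 litres + 187,874 litres = 264,954 litres (over)
Week 28–Week 30: 72,509 litres + 187,874 litres + 144,631 litres = 405,014 litres (over)
Week 29–Week 31: 187,874 litres + 144,631 litres + 115,471 litres = 447,976 litres (over)
Week 30–Week 32: 144,631 litres + 115,471 litres + 52,311 litres = 312,413 litres (over)
Week 31–Week 33: 115,471 litres + 52,311 litres + 136,225 litres = 304,007 litres (over)
Week 32–Week 34: 52,311 litres + 136,225 litres + 160,319 litres = 348,855 litres (over)
Week 33–Week 35: 136,225 litres + 160,319 litres + 4,151 litres = 300,695 litres (over)
Week 34–Week 36: 160,319 litres + 4,151 litres + 8,749 litres = 173,219 litres (under)
10 windows exceed the threshold.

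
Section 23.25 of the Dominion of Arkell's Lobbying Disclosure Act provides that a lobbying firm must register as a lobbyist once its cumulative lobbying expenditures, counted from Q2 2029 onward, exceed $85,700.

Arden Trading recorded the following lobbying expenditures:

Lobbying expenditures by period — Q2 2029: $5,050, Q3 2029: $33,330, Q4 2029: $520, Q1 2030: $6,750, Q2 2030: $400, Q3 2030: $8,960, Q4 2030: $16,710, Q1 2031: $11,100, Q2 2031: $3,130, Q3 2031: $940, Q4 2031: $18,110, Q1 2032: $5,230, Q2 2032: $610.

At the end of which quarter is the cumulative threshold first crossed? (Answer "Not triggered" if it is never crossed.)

Q2 2031

Through Q2 2029: $5,050
Through Q3 2029: $38,380
Through Q4 2029: $38,900
Through Q1 2030: $45,650
Through Q2 2030: $46,050
Through Q3 2030: $55,010
Through Q4 2030: $71,720
Through Q1 2031: $82,820
Through Q2 2031: $85,950 ← exceeds threshold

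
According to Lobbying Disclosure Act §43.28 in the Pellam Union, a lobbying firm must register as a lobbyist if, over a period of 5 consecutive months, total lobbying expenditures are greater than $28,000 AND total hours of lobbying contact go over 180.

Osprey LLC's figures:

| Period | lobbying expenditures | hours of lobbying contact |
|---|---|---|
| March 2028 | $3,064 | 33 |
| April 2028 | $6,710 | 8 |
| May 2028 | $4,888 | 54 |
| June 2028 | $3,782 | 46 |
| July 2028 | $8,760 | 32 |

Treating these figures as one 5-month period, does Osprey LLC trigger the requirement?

Total lobbying expenditures: $3,064 + $6,710 + $4,888 + $3,782 + $8,760 = $27,204 (≤ $28,000).
Total hours of lobbying contact: 33 + 8 + 54 + 46 + 32 = 173 (≤ 180).
The test is 'and': the rule requires both, and at least one is not exceeded.

No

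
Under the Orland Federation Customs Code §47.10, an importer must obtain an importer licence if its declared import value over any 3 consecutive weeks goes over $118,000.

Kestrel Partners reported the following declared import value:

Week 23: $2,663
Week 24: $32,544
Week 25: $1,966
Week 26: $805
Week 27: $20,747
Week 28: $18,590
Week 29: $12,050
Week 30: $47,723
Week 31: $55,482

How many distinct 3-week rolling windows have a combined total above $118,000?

0

Week 23–Week 25: $2,663 + $32,544 + $1,966 = $37,173 (under)
Week 24–Week 26: $32,544 + $1,966 + $805 = $35,315 (under)
Week 25–Week 27: $1,966 + $805 + $20,747 = $23,518 (under)
Week 26–Week 28: $805 + $20,747 + $18,590 = $40,142 (under)
Week 27–Week 29: $20,747 + $18,590 + $12,050 = $51,387 (under)
Week 28–Week 30: $18,590 + $12,050 + $47,723 = $78,363 (under)
Week 29–Week 31: $12,050 + $47,723 + $55,482 = $115,255 (under)
0 windows exceed the threshold.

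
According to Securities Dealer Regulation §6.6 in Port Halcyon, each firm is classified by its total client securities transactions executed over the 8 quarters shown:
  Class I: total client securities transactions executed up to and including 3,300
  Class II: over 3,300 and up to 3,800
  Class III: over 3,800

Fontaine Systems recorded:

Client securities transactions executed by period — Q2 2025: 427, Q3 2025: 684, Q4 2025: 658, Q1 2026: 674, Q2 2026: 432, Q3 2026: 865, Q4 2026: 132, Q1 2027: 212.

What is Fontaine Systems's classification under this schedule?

Total client securities transactions executed: 427 + 684 + 658 + 674 + 432 + 865 + 132 + 212 = 4,084.
4,084 > 3,800, so Class III applies.

Class III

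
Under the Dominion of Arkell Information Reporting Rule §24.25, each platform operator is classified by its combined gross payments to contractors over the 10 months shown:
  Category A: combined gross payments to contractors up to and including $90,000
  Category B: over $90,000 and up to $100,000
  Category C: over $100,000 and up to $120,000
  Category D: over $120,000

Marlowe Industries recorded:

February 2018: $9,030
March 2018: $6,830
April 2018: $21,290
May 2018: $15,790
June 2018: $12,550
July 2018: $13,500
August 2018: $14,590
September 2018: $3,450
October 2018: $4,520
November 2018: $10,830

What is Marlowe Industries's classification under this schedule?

Combined gross payments to contractors: $9,030 + $6,830 + $21,290 + $15,790 + $12,550 + $13,500 + $14,590 + $3,450 + $4,520 + $10,830 = $112,380.
$100,000 < $112,380 ≤ $120,000, so Category C applies.

Category C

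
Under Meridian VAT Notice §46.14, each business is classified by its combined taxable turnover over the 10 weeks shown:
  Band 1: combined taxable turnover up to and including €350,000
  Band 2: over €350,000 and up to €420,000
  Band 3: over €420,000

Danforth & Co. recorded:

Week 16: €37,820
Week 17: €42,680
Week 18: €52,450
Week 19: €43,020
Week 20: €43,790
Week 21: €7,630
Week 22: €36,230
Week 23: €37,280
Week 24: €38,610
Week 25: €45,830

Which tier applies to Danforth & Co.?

Band 2

Combined taxable turnover: €37,820 + €42,680 + €52,450 + €43,020 + €43,790 + €7,630 + €36,230 + €37,280 + €38,610 + €45,830 = €385,340.
€350,000 < €385,340 ≤ €420,000, so Band 2 applies.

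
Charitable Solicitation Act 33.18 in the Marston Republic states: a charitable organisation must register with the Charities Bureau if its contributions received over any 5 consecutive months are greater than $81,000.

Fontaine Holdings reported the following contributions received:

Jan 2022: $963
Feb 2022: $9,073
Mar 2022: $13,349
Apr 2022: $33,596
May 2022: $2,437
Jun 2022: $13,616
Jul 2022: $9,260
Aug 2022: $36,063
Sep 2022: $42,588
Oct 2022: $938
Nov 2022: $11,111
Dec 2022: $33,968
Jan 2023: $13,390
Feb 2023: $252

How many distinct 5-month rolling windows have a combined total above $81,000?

Jan 2022–May 2022: $963 + $9,073 + $13,349 + $33,596 + $2,437 = $59,418 (under)
Feb 2022–Jun 2022: $9,073 + $13,349 + $33,596 + $2,437 + $13,616 = $72,071 (under)
Mar 2022–Jul 2022: $13,349 + $33,596 + $2,437 + $13,616 + $9,260 = $72,258 (under)
Apr 2022–Aug 2022: $33,596 + $2,437 + $13,616 + $9,260 + $36,063 = $94,972 (over)
May 2022–Sep 2022: $2,437 + $13,616 + $9,260 + $36,063 + $42,588 = $103,964 (over)
Jun 2022–Oct 2022: $13,616 + $9,260 + $36,063 + $42,588 + $938 = $102,465 (over)
Jul 2022–Nov 2022: $9,260 + $36,063 + $42,588 + $938 + $11,111 = $99,960 (over)
Aug 2022–Dec 2022: $36,063 + $42,588 + $938 + $11,111 + $33,968 = $124,668 (over)
Sep 2022–Jan 2023: $42,588 + $938 + $11,111 + $33,968 + $13,390 = $101,995 (over)
Oct 2022–Feb 2023: $938 + $11,111 + $33,968 + $13,390 + $252 = $59,659 (under)
6 windows exceed the threshold.

6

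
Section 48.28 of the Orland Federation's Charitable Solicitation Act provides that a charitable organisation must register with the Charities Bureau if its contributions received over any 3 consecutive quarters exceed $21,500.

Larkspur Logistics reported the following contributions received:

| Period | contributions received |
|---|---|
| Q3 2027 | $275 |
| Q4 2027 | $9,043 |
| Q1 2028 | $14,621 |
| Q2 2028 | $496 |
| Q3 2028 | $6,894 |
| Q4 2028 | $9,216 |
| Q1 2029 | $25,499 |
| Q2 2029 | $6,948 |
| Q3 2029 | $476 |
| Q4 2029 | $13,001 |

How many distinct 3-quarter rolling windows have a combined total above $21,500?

Q3 2027–Q1 2028: $275 + $9,043 + $14,621 = $23,939 (over)
Q4 2027–Q2 2028: $9,043 + $14,621 + $496 = $24,160 (over)
Q1 2028–Q3 2028: $14,621 + $496 + $6,894 = $22,011 (over)
Q2 2028–Q4 2028: $496 + $6,894 + $9,216 = $16,606 (under)
Q3 2028–Q1 2029: $6,894 + $9,216 + $25,499 = $41,609 (over)
Q4 2028–Q2 2029: $9,216 + $25,499 + $6,948 = $41,663 (over)
Q1 2029–Q3 2029: $25,499 + $6,948 + $476 = $32,923 (over)
Q2 2029–Q4 2029: $6,948 + $476 + $13,001 = $20,425 (under)
6 windows exceed the threshold.

6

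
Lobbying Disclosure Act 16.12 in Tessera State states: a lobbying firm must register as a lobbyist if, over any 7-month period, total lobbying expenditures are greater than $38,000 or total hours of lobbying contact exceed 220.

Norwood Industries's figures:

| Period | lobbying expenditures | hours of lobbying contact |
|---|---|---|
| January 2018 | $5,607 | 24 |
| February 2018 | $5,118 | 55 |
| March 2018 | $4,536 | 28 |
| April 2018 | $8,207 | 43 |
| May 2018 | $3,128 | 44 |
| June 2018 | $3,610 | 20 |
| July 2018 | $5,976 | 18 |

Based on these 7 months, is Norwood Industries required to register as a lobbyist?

Total lobbying expenditures: $5,607 + $5,118 + $4,536 + $8,207 + $3,128 + $3,610 + $5,976 = $36,182 (≤ $38,000).
Total hours of lobbying contact: 24 + 55 + 28 + 43 + 44 + 20 + 18 = 232 (> 220).
The test is 'or': at least one threshold is exceeded.

Yes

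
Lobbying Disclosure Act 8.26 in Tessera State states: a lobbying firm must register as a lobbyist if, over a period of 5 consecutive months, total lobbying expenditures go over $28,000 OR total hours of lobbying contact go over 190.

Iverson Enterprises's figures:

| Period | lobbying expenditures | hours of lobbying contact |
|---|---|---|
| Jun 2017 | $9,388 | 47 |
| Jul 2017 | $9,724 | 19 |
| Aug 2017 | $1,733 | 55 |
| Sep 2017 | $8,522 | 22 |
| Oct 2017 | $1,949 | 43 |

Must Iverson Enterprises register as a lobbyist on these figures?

Yes

Total lobbying expenditures: $9,388 + $9,724 + $1,733 + $8,522 + $1,949 = $31,316 (> $28,000).
Total hours of lobbying contact: 47 + 19 + 55 + 22 + 43 = 186 (≤ 190).
The test is 'or': at least one threshold is exceeded.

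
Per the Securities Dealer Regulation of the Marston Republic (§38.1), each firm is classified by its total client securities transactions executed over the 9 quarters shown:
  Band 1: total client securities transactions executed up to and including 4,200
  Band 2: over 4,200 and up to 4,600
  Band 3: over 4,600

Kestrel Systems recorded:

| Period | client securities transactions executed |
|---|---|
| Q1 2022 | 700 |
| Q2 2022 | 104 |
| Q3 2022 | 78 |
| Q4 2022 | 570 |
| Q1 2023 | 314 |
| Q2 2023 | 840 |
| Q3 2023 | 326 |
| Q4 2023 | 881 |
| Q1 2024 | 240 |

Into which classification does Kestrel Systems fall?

Total client securities transactions executed: 700 + 104 + 78 + 570 + 314 + 840 + 326 + 881 + 240 = 4,053.
4,053 ≤ 4,200, so Band 1 applies.

Band 1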